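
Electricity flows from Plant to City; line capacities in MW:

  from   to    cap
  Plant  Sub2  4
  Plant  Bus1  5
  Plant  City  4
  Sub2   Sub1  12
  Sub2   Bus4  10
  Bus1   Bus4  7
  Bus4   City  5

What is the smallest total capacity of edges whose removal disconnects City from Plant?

9

Augment Plant→City: bottleneck 4, flow now 4.
Augment Plant→Sub2→Bus4→City: bottleneck 4, flow now 8.
Augment Plant→Bus1→Bus4→City: bottleneck 1, flow now 9.
No augmenting path remains; maximum flow = 9.
By max-flow min-cut, the minimum cut capacity equals the max flow.
In the residual graph, reachable from Plant: {Plant, Sub2, Bus1, Sub1, Bus4}.
Min-cut edges: Plant→City (4), Bus4→City (5); capacity 4 + 5 = 9.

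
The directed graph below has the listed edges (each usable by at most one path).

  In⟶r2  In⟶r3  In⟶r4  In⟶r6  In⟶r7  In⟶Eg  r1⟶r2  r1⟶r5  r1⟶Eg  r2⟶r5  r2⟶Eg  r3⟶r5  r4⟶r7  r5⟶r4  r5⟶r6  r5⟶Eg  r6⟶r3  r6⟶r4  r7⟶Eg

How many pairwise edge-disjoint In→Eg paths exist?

Assign every edge capacity 1; by Menger, the answer equals the max flow.
Path In→Eg (+1); total 1.
Path In→r2→Eg (+1); total 2.
Path In→r7→Eg (+1); total 3.
Path In→r3→r5→Eg (+1); total 4.
No residual In→Eg path; max flow = 4.
Certifying cut of size 4: {In→Eg, In→r2, r3→r5, r7→Eg}.

4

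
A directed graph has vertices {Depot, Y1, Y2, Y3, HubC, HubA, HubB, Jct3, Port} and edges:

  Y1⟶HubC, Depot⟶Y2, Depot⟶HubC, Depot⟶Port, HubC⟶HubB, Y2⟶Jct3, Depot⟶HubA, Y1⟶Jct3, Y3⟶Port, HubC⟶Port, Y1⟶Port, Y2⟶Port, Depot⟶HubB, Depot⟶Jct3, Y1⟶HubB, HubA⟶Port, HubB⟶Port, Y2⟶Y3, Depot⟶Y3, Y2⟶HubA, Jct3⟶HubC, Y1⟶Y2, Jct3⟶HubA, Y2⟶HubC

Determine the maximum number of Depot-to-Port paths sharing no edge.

6

Assign every edge capacity 1; by Menger, the answer equals the max flow.
Path Depot→Port (+1); total 1.
Path Depot→Y2→Port (+1); total 2.
Path Depot→Y3→Port (+1); total 3.
Path Depot→HubC→Port (+1); total 4.
Path Depot→HubA→Port (+1); total 5.
Path Depot→HubB→Port (+1); total 6.
No residual Depot→Port path; max flow = 6.
Certifying cut of size 6: {Depot→Port, Depot→Y2, Depot→Y3, HubA→Port, HubB→Port, HubC→Port}.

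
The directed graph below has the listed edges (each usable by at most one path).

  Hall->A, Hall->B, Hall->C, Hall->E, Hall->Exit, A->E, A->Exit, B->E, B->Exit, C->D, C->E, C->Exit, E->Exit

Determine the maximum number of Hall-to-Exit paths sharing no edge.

Assign every edge capacity 1; by Menger, the answer equals the max flow.
Path Hall→Exit (+1); total 1.
Path Hall→A→Exit (+1); total 2.
Path Hall→B→Exit (+1); total 3.
Path Hall→C→Exit (+1); total 4.
Path Hall→E→Exit (+1); total 5.
No residual Hall→Exit path; max flow = 5.
Certifying cut of size 5: {Hall→A, Hall→B, Hall→C, Hall→E, Hall→Exit}.

5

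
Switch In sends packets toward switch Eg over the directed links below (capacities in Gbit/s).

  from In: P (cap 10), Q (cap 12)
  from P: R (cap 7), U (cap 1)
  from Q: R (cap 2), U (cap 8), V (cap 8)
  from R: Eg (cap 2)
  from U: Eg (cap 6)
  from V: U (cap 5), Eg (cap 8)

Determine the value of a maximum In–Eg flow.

15

Augment In→P→R→Eg: bottleneck 2, flow now 2.
Augment In→P→U→Eg: bottleneck 1, flow now 3.
Augment In→Q→U→Eg: bottleneck 5, flow now 8.
Augment In→Q→V→Eg: bottleneck 7, flow now 15.
No augmenting path remains; maximum flow = 15.
In the residual graph, reachable from In: {In, P, R}.
Min-cut edges: In→Q (12), P→U (1), R→Eg (2); capacity 12 + 1 + 2 = 15.
This cut is saturated, so no flow can exceed 15.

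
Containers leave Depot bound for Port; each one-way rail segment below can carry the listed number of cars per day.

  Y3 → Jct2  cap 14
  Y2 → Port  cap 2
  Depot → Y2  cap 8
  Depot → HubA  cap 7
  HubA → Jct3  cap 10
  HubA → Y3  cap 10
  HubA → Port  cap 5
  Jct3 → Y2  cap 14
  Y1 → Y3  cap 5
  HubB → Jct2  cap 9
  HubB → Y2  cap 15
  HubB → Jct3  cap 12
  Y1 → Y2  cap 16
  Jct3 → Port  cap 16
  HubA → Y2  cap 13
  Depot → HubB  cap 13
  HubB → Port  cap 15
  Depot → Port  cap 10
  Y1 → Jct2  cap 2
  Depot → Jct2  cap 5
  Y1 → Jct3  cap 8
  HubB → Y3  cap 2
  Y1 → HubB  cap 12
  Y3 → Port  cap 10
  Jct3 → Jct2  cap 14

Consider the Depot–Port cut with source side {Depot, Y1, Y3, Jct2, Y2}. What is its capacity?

62

Edges leaving {Depot, Y1, Y3, Jct2, Y2}: Depot→HubA (7), Depot→HubB (13), Depot→Port (10), Y1→HubB (12), Y1→Jct3 (8), Y3→Port (10), Y2→Port (2).
Cut capacity = 7 + 13 + 10 + 12 + 8 + 10 + 2 = 62.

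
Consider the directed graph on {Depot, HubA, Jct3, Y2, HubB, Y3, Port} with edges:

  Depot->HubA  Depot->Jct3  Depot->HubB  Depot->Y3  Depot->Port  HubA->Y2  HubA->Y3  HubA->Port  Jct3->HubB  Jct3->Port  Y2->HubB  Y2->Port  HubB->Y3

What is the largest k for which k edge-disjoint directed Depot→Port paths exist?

Assign every edge capacity 1; by Menger, the answer equals the max flow.
Path Depot→Port (+1); total 1.
Path Depot→HubA→Port (+1); total 2.
Path Depot→Jct3→Port (+1); total 3.
No residual Depot→Port path; max flow = 3.
Certifying cut of size 3: {Depot→HubA, Depot→Jct3, Depot→Port}.

3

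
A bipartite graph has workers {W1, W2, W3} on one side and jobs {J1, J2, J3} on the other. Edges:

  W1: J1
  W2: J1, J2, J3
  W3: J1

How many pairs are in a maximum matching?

Unit-capacity flow: source→left, listed edges, right→sink; max matching = max flow.
Augmenting path W1→J1 (+1); matched 1.
Augmenting path W2→J2 (+1); matched 2.
No augmenting path remains; maximum matching = 2.
König certificate: {W2, J1} is a vertex cover of size 2 (every listed pair touches it), so no matching can be larger.

2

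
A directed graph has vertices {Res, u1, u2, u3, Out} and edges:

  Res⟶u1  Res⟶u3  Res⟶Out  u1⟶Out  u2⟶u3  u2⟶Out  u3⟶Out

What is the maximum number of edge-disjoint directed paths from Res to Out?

Assign every edge capacity 1; by Menger, the answer equals the max flow.
Path Res→Out (+1); total 1.
Path Res→u1→Out (+1); total 2.
Path Res→u3→Out (+1); total 3.
No residual Res→Out path; max flow = 3.
Certifying cut of size 3: {Res→Out, Res→u1, Res→u3}.

3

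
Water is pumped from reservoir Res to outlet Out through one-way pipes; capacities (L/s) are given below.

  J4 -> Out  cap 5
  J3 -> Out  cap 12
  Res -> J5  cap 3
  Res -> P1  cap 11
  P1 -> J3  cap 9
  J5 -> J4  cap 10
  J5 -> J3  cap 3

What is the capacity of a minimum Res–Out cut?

12

Augment Res→P1→J3→Out: bottleneck 9, flow now 9.
Augment Res→J5→J4→Out: bottleneck 3, flow now 12.
No augmenting path remains; maximum flow = 12.
By max-flow min-cut, the minimum cut capacity equals the max flow.
In the residual graph, reachable from Res: {Res, P1}.
Min-cut edges: Res→J5 (3), P1→J3 (9); capacity 3 + 9 = 12.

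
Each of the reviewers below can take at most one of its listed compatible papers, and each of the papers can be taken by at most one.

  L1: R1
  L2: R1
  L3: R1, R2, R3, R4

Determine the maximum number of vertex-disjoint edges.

2

Unit-capacity flow: source→left, listed edges, right→sink; max matching = max flow.
Augmenting path L1→R1 (+1); matched 1.
Augmenting path L3→R2 (+1); matched 2.
No augmenting path remains; maximum matching = 2.
König certificate: {L3, R1} is a vertex cover of size 2 (every listed pair touches it), so no matching can be larger.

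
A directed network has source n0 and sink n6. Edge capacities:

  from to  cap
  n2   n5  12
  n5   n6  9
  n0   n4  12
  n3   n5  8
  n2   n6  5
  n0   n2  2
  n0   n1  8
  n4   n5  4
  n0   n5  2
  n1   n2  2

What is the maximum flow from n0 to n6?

Augment n0→n2→n6: bottleneck 2, flow now 2.
Augment n0→n5→n6: bottleneck 2, flow now 4.
Augment n0→n1→n2→n6: bottleneck 2, flow now 6.
Augment n0→n4→n5→n6: bottleneck 4, flow now 10.
No augmenting path remains; maximum flow = 10.
In the residual graph, reachable from n0: {n0, n1, n4}.
Min-cut edges: n0→n2 (2), n0→n5 (2), n1→n2 (2), n4→n5 (4); capacity 2 + 2 + 2 + 4 = 10.
This cut is saturated, so no flow can exceed 10.

10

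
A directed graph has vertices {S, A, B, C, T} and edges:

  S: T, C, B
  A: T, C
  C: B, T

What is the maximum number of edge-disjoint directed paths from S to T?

Assign every edge capacity 1; by Menger, the answer equals the max flow.
Path S→T (+1); total 1.
Path S→C→T (+1); total 2.
No residual S→T path; max flow = 2.
Certifying cut of size 2: {S→C, S→T}.

2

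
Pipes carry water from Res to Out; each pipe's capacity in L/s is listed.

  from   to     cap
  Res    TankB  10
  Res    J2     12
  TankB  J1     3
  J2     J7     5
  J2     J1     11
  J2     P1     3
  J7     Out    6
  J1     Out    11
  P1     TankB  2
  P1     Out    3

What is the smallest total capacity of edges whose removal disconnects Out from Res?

15

Augment Res→TankB→J1→Out: bottleneck 3, flow now 3.
Augment Res→J2→J7→Out: bottleneck 5, flow now 8.
Augment Res→J2→J1→Out: bottleneck 7, flow now 15.
No augmenting path remains; maximum flow = 15.
By max-flow min-cut, the minimum cut capacity equals the max flow.
In the residual graph, reachable from Res: {Res, TankB}.
Min-cut edges: Res→J2 (12), TankB→J1 (3); capacity 12 + 3 = 15.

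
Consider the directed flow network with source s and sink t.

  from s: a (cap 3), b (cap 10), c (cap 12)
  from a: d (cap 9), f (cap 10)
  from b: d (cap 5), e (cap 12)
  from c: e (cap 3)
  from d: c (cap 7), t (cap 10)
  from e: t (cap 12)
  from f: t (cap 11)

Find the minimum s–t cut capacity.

Augment s→a→d→t: bottleneck 3, flow now 3.
Augment s→b→d→t: bottleneck 5, flow now 8.
Augment s→b→e→t: bottleneck 5, flow now 13.
Augment s→c→e→t: bottleneck 3, flow now 16.
No augmenting path remains; maximum flow = 16.
By max-flow min-cut, the minimum cut capacity equals the max flow.
In the residual graph, reachable from s: {s, c}.
Min-cut edges: s→a (3), s→b (10), c→e (3); capacity 3 + 10 + 3 = 16.

16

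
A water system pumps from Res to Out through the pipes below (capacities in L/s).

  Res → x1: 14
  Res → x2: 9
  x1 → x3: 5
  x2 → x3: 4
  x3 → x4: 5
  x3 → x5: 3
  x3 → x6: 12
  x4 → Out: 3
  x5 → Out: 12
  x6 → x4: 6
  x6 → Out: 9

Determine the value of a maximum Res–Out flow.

Augment Res→x1→x3→x4→Out: bottleneck 3, flow now 3.
Augment Res→x1→x3→x5→Out: bottleneck 2, flow now 5.
Augment Res→x2→x3→x5→Out: bottleneck 1, flow now 6.
Augment Res→x2→x3→x6→Out: bottleneck 3, flow now 9.
No augmenting path remains; maximum flow = 9.
In the residual graph, reachable from Res: {Res, x1, x2}.
Min-cut edges: x1→x3 (5), x2→x3 (4); capacity 5 + 4 = 9.
This cut is saturated, so no flow can exceed 9.

9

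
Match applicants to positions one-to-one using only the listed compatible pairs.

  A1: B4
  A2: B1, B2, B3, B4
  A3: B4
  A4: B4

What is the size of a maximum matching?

Unit-capacity flow: source→left, listed edges, right→sink; max matching = max flow.
Augmenting path A1→B4 (+1); matched 1.
Augmenting path A2→B1 (+1); matched 2.
No augmenting path remains; maximum matching = 2.
König certificate: {A2, B4} is a vertex cover of size 2 (every listed pair touches it), so no matching can be larger.

2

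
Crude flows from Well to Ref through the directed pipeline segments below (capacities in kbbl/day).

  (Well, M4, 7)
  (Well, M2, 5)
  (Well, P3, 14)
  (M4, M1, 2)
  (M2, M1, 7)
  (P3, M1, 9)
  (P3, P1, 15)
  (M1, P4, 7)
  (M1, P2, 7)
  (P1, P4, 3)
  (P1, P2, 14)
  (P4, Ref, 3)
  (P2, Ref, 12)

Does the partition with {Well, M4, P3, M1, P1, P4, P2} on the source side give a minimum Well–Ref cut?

No — its capacity is 20, but the minimum cut has capacity 15.

Given cut capacity: 5 + 3 + 12 = 20.
Augment Well→M4→M1→P4→Ref: bottleneck 2, flow now 2.
Augment Well→M2→M1→P4→Ref: bottleneck 1, flow now 3.
Augment Well→M2→M1→P2→Ref: bottleneck 4, flow now 7.
Augment Well→P3→M1→P2→Ref: bottleneck 3, flow now 10.
Augment Well→P3→P1→P2→Ref: bottleneck 5, flow now 15.
No augmenting path remains; maximum flow = 15.
In the residual graph, reachable from Well: {Well, M4, M2, P3, M1, P1, P4, P2}.
Min-cut edges: P4→Ref (3), P2→Ref (12); capacity 3 + 12 = 15.
Cut capacity 20 exceeds the max flow 15, so it is not minimum.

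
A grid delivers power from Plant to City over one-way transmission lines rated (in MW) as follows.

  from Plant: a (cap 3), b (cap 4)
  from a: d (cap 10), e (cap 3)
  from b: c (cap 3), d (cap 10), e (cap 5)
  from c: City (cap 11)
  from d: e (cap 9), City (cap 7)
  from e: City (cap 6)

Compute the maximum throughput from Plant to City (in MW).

Augment Plant→a→d→City: bottleneck 3, flow now 3.
Augment Plant→b→c→City: bottleneck 3, flow now 6.
Augment Plant→b→d→City: bottleneck 1, flow now 7.
No augmenting path remains; maximum flow = 7.
In the residual graph, reachable from Plant: {Plant}.
Min-cut edges: Plant→a (3), Plant→b (4); capacity 3 + 4 = 7.
This cut is saturated, so no flow can exceed 7.

7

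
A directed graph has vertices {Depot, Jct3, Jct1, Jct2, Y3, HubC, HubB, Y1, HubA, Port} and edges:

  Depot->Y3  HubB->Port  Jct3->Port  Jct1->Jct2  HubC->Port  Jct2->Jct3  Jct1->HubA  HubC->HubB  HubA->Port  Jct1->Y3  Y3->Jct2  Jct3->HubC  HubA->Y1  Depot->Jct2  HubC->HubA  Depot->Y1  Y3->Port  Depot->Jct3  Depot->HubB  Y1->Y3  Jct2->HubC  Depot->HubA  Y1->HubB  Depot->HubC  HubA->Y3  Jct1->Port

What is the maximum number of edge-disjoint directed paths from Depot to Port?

Assign every edge capacity 1; by Menger, the answer equals the max flow.
Path Depot→Jct3→Port (+1); total 1.
Path Depot→Y3→Port (+1); total 2.
Path Depot→HubC→Port (+1); total 3.
Path Depot→HubB→Port (+1); total 4.
Path Depot→HubA→Port (+1); total 5.
No residual Depot→Port path; max flow = 5.
Certifying cut of size 5: {HubA→Port, HubB→Port, HubC→Port, Jct3→Port, Y3→Port}.

5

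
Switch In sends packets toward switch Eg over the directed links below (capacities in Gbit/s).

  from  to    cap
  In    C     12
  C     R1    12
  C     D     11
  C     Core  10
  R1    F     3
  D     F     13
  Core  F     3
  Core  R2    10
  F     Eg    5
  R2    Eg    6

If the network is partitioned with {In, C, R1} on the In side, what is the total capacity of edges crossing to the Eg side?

Edges leaving {In, C, R1}: C→D (11), C→Core (10), R1→F (3).
Cut capacity = 11 + 10 + 3 = 24.

24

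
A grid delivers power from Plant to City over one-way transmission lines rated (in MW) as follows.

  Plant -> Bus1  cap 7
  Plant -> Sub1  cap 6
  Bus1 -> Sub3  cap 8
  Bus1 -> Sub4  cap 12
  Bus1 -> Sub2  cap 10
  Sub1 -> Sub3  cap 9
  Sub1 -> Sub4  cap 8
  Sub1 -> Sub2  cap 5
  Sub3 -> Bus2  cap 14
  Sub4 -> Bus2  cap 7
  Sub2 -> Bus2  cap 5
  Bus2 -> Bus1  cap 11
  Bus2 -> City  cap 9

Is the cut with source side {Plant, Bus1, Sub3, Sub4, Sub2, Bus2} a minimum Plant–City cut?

Given cut capacity: 6 + 9 = 15.
Augment Plant→Bus1→Sub3→Bus2→City: bottleneck 7, flow now 7.
Augment Plant→Sub1→Sub3→Bus2→City: bottleneck 2, flow now 9.
No augmenting path remains; maximum flow = 9.
In the residual graph, reachable from Plant: {Plant, Bus1, Sub1, Sub3, Sub4, Sub2, Bus2}.
Min-cut edges: Bus2→City (9); capacity 9 = 9.
Cut capacity 15 exceeds the max flow 9, so it is not minimum.

No — its capacity is 15, but the minimum cut has capacity 9.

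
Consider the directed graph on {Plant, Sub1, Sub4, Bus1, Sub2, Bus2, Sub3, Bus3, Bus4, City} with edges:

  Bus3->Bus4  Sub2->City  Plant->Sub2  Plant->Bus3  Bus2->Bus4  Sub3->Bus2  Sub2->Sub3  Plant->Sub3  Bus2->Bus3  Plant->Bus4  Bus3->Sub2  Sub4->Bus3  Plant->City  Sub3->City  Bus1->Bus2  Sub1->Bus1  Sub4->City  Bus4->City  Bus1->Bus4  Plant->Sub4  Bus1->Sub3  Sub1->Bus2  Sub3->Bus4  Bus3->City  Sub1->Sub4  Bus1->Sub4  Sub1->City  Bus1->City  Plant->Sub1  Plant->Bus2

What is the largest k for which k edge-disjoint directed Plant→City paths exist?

Assign every edge capacity 1; by Menger, the answer equals the max flow.
Path Plant→City (+1); total 1.
Path Plant→Sub1→City (+1); total 2.
Path Plant→Sub4→City (+1); total 3.
Path Plant→Sub2→City (+1); total 4.
Path Plant→Sub3→City (+1); total 5.
Path Plant→Bus3→City (+1); total 6.
Path Plant→Bus4→City (+1); total 7.
No residual Plant→City path; max flow = 7.
Certifying cut of size 7: {Bus3→City, Bus4→City, Plant→City, Plant→Sub1, Plant→Sub4, Sub2→City, Sub3→City}.

7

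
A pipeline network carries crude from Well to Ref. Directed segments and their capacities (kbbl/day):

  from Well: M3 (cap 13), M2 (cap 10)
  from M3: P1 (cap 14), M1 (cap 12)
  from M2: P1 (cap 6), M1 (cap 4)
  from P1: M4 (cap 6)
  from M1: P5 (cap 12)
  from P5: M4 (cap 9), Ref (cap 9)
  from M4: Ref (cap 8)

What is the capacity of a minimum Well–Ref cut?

17

Augment Well→M3→P1→M4→Ref: bottleneck 6, flow now 6.
Augment Well→M3→M1→P5→Ref: bottleneck 7, flow now 13.
Augment Well→M2→M1→P5→Ref: bottleneck 2, flow now 15.
Augment Well→M2→M1→P5→M4→Ref: bottleneck 2, flow now 17.
No augmenting path remains; maximum flow = 17.
By max-flow min-cut, the minimum cut capacity equals the max flow.
In the residual graph, reachable from Well: {Well, M3, M2, P1, M1, P5, M4}.
Min-cut edges: P5→Ref (9), M4→Ref (8); capacity 9 + 8 = 17.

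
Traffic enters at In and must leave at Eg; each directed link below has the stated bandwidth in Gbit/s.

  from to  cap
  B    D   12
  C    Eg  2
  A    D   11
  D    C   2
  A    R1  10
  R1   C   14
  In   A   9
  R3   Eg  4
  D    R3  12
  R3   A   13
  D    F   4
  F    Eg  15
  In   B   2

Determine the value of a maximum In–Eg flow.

10

Augment In→A→D→C→Eg: bottleneck 2, flow now 2.
Augment In→A→D→F→Eg: bottleneck 4, flow now 6.
Augment In→A→D→R3→Eg: bottleneck 3, flow now 9.
Augment In→B→D→R3→Eg: bottleneck 1, flow now 10.
No augmenting path remains; maximum flow = 10.
In the residual graph, reachable from In: {In, A, B, D, R1, C, R3}.
Min-cut edges: D→F (4), C→Eg (2), R3→Eg (4); capacity 4 + 2 + 4 = 10.
This cut is saturated, so no flow can exceed 10.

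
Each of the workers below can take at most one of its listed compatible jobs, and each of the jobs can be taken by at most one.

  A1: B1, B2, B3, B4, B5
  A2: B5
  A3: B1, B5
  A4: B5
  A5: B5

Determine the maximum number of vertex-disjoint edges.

Unit-capacity flow: source→left, listed edges, right→sink; max matching = max flow.
Augmenting path A1→B1 (+1); matched 1.
Augmenting path A2→B5 (+1); matched 2.
Augmenting path A3→B1→A1→B2 (+1); matched 3.
No augmenting path remains; maximum matching = 3.
König certificate: {A1, A3, B5} is a vertex cover of size 3 (every listed pair touches it), so no matching can be larger.

3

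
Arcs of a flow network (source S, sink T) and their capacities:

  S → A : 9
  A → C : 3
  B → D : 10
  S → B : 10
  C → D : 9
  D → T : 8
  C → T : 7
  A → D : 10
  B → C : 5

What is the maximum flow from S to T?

Augment S→A→C→T: bottleneck 3, flow now 3.
Augment S→A→D→T: bottleneck 6, flow now 9.
Augment S→B→C→T: bottleneck 4, flow now 13.
Augment S→B→D→T: bottleneck 2, flow now 15.
No augmenting path remains; maximum flow = 15.
In the residual graph, reachable from S: {S, A, B, C, D}.
Min-cut edges: C→T (7), D→T (8); capacity 7 + 8 = 15.
This cut is saturated, so no flow can exceed 15.

15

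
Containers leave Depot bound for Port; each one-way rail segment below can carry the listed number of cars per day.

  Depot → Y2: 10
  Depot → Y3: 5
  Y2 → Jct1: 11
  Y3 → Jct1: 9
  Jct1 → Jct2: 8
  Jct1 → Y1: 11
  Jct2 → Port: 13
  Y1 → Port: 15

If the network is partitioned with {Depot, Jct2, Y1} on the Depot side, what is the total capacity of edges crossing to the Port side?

43

Edges leaving {Depot, Jct2, Y1}: Depot→Y2 (10), Depot→Y3 (5), Jct2→Port (13), Y1→Port (15).
Cut capacity = 10 + 5 + 13 + 15 = 43.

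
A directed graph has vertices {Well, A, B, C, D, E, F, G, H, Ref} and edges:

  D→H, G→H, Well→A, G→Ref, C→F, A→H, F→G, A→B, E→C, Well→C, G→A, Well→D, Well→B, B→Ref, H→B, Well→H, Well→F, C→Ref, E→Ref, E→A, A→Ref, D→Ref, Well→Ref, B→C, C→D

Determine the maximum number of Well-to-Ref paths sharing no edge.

Assign every edge capacity 1; by Menger, the answer equals the max flow.
Path Well→Ref (+1); total 1.
Path Well→A→Ref (+1); total 2.
Path Well→B→Ref (+1); total 3.
Path Well→C→Ref (+1); total 4.
Path Well→D→Ref (+1); total 5.
Path Well→F→G→Ref (+1); total 6.
No residual Well→Ref path; max flow = 6.
Certifying cut of size 6: {B→Ref, C→Ref, D→Ref, F→G, Well→A, Well→Ref}.

6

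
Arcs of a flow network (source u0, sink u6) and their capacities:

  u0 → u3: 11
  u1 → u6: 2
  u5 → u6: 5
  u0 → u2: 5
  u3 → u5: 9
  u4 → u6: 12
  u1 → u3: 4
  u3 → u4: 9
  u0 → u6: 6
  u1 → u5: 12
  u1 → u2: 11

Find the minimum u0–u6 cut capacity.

Augment u0→u6: bottleneck 6, flow now 6.
Augment u0→u3→u4→u6: bottleneck 9, flow now 15.
Augment u0→u3→u5→u6: bottleneck 2, flow now 17.
No augmenting path remains; maximum flow = 17.
By max-flow min-cut, the minimum cut capacity equals the max flow.
In the residual graph, reachable from u0: {u0, u2}.
Min-cut edges: u0→u3 (11), u0→u6 (6); capacity 11 + 6 = 17.

17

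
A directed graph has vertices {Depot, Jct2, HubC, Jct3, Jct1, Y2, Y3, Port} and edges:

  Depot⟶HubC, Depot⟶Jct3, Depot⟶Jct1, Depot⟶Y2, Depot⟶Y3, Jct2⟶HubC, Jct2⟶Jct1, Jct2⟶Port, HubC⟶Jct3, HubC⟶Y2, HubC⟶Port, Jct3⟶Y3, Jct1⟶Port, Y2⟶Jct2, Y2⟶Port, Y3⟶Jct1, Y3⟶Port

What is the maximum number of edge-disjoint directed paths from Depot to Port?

Assign every edge capacity 1; by Menger, the answer equals the max flow.
Path Depot→HubC→Port (+1); total 1.
Path Depot→Jct1→Port (+1); total 2.
Path Depot→Y2→Port (+1); total 3.
Path Depot→Y3→Port (+1); total 4.
No residual Depot→Port path; max flow = 4.
Certifying cut of size 4: {Depot→HubC, Depot→Y2, Jct1→Port, Y3→Port}.

4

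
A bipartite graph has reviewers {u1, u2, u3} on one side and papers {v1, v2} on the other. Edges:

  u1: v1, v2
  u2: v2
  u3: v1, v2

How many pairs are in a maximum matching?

2

Unit-capacity flow: source→left, listed edges, right→sink; max matching = max flow.
Augmenting path u1→v1 (+1); matched 1.
Augmenting path u2→v2 (+1); matched 2.
No augmenting path remains; maximum matching = 2.
König certificate: {v1, v2} is a vertex cover of size 2 (every listed pair touches it), so no matching can be larger.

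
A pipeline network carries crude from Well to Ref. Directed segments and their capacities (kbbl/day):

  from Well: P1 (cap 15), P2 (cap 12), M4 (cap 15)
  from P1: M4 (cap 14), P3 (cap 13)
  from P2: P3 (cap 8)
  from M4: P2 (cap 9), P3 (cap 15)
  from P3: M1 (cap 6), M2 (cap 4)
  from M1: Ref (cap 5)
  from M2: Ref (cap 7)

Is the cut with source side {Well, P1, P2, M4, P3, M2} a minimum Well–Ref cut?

No — its capacity is 13, but the minimum cut has capacity 9.

Given cut capacity: 6 + 7 = 13.
Augment Well→P1→P3→M1→Ref: bottleneck 5, flow now 5.
Augment Well→P1→P3→M2→Ref: bottleneck 4, flow now 9.
No augmenting path remains; maximum flow = 9.
In the residual graph, reachable from Well: {Well, P1, P2, M4, P3, M1}.
Min-cut edges: P3→M2 (4), M1→Ref (5); capacity 4 + 5 = 9.
Cut capacity 13 exceeds the max flow 9, so it is not minimum.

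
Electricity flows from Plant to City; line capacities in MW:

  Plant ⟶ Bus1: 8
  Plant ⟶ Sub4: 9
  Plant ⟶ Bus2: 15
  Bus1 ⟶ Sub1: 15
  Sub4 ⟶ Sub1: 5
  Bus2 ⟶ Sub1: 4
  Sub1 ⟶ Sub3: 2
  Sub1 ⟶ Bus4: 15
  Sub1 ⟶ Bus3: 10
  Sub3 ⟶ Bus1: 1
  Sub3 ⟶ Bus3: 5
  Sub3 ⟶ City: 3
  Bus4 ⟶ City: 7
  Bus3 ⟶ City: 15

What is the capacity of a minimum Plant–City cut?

Augment Plant→Bus1→Sub1→Sub3→City: bottleneck 2, flow now 2.
Augment Plant→Bus1→Sub1→Bus4→City: bottleneck 6, flow now 8.
Augment Plant→Sub4→Sub1→Bus4→City: bottleneck 1, flow now 9.
Augment Plant→Sub4→Sub1→Bus3→City: bottleneck 4, flow now 13.
Augment Plant→Bus2→Sub1→Bus3→City: bottleneck 4, flow now 17.
No augmenting path remains; maximum flow = 17.
By max-flow min-cut, the minimum cut capacity equals the max flow.
In the residual graph, reachable from Plant: {Plant, Sub4, Bus2}.
Min-cut edges: Plant→Bus1 (8), Sub4→Sub1 (5), Bus2→Sub1 (4); capacity 8 + 5 + 4 = 17.

17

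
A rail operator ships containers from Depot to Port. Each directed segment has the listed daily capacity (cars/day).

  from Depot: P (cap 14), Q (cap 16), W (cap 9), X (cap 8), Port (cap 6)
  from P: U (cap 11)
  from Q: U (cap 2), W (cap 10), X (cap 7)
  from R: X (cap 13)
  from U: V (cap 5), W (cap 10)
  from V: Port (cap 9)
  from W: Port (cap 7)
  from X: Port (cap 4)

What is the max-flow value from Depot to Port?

Augment Depot→Port: bottleneck 6, flow now 6.
Augment Depot→W→Port: bottleneck 7, flow now 13.
Augment Depot→X→Port: bottleneck 4, flow now 17.
Augment Depot→P→U→V→Port: bottleneck 5, flow now 22.
No augmenting path remains; maximum flow = 22.
In the residual graph, reachable from Depot: {Depot, P, Q, U, W, X}.
Min-cut edges: Depot→Port (6), U→V (5), W→Port (7), X→Port (4); capacity 6 + 5 + 7 + 4 = 22.
This cut is saturated, so no flow can exceed 22.

22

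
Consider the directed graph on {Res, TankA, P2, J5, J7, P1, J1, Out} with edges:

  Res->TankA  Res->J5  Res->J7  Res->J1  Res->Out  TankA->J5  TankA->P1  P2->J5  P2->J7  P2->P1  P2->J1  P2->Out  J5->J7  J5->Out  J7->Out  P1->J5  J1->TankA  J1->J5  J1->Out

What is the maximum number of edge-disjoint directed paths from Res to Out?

Assign every edge capacity 1; by Menger, the answer equals the max flow.
Path Res→Out (+1); total 1.
Path Res→J5→Out (+1); total 2.
Path Res→J7→Out (+1); total 3.
Path Res→J1→Out (+1); total 4.
No residual Res→Out path; max flow = 4.
Certifying cut of size 4: {J5→Out, J7→Out, Res→J1, Res→Out}.

4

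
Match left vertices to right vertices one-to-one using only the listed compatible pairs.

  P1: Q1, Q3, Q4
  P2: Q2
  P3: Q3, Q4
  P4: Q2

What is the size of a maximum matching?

Unit-capacity flow: source→left, listed edges, right→sink; max matching = max flow.
Augmenting path P1→Q1 (+1); matched 1.
Augmenting path P2→Q2 (+1); matched 2.
Augmenting path P3→Q3 (+1); matched 3.
No augmenting path remains; maximum matching = 3.
König certificate: {P1, P3, Q2} is a vertex cover of size 3 (every listed pair touches it), so no matching can be larger.

3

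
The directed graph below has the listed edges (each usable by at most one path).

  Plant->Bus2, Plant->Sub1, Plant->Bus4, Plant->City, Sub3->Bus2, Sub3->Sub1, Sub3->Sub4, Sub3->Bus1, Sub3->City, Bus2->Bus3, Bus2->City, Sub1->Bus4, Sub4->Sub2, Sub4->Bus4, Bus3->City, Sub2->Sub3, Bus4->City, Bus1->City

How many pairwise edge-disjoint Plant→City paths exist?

Assign every edge capacity 1; by Menger, the answer equals the max flow.
Path Plant→City (+1); total 1.
Path Plant→Bus2→City (+1); total 2.
Path Plant→Bus4→City (+1); total 3.
No residual Plant→City path; max flow = 3.
Certifying cut of size 3: {Bus4→City, Plant→Bus2, Plant→City}.

3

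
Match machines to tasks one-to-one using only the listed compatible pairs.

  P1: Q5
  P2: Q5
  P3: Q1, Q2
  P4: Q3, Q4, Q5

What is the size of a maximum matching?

Unit-capacity flow: source→left, listed edges, right→sink; max matching = max flow.
Augmenting path P1→Q5 (+1); matched 1.
Augmenting path P3→Q1 (+1); matched 2.
Augmenting path P4→Q3 (+1); matched 3.
No augmenting path remains; maximum matching = 3.
König certificate: {P3, P4, Q5} is a vertex cover of size 3 (every listed pair touches it), so no matching can be larger.

3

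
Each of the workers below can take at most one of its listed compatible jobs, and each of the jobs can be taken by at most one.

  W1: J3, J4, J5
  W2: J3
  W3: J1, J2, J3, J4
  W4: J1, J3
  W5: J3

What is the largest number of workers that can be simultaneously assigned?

4

Unit-capacity flow: source→left, listed edges, right→sink; max matching = max flow.
Augmenting path W1→J3 (+1); matched 1.
Augmenting path W3→J1 (+1); matched 2.
Augmenting path W2→J3→W1→J4 (+1); matched 3.
Augmenting path W4→J1→W3→J2 (+1); matched 4.
No augmenting path remains; maximum matching = 4.
König certificate: {W1, W3, W4, J3} is a vertex cover of size 4 (every listed pair touches it), so no matching can be larger.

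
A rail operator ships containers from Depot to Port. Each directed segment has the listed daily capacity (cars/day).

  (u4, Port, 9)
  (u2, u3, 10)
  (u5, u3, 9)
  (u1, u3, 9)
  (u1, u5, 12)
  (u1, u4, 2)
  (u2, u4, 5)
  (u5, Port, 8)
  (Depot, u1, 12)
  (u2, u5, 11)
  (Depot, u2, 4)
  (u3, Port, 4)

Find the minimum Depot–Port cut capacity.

16

Augment Depot→u1→u3→Port: bottleneck 4, flow now 4.
Augment Depot→u1→u4→Port: bottleneck 2, flow now 6.
Augment Depot→u1→u5→Port: bottleneck 6, flow now 12.
Augment Depot→u2→u4→Port: bottleneck 4, flow now 16.
No augmenting path remains; maximum flow = 16.
By max-flow min-cut, the minimum cut capacity equals the max flow.
In the residual graph, reachable from Depot: {Depot}.
Min-cut edges: Depot→u1 (12), Depot→u2 (4); capacity 12 + 4 = 16.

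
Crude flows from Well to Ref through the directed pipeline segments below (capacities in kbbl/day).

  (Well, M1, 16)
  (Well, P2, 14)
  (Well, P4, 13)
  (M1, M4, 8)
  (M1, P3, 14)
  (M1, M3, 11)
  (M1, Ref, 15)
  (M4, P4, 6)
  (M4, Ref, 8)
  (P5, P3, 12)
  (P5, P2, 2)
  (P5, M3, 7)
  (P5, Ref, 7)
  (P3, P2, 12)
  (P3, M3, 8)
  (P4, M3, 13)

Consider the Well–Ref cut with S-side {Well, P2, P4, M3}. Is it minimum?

Yes — it is a minimum cut (capacity 16).

Given cut capacity: 16 = 16.
Augment Well→M1→Ref: bottleneck 15, flow now 15.
Augment Well→M1→M4→Ref: bottleneck 1, flow now 16.
No augmenting path remains; maximum flow = 16.
Cut capacity 16 equals the max flow, so it is a minimum cut.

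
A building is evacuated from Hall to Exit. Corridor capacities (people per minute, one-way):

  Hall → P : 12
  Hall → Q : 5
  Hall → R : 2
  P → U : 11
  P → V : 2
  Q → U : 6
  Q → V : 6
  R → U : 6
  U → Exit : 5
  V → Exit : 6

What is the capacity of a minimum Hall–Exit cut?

Augment Hall→P→U→Exit: bottleneck 5, flow now 5.
Augment Hall→P→V→Exit: bottleneck 2, flow now 7.
Augment Hall→Q→V→Exit: bottleneck 4, flow now 11.
No augmenting path remains; maximum flow = 11.
By max-flow min-cut, the minimum cut capacity equals the max flow.
In the residual graph, reachable from Hall: {Hall, P, Q, R, U, V}.
Min-cut edges: U→Exit (5), V→Exit (6); capacity 5 + 6 = 11.

11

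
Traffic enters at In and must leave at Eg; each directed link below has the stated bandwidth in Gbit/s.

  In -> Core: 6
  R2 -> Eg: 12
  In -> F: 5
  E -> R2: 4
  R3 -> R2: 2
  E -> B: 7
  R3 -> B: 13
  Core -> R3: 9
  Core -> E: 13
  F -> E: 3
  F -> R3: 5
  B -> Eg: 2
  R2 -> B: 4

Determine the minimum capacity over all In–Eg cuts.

8

Augment In→Core→R3→R2→Eg: bottleneck 2, flow now 2.
Augment In→Core→R3→B→Eg: bottleneck 2, flow now 4.
Augment In→Core→E→R2→Eg: bottleneck 2, flow now 6.
Augment In→F→E→R2→Eg: bottleneck 2, flow now 8.
No augmenting path remains; maximum flow = 8.
By max-flow min-cut, the minimum cut capacity equals the max flow.
In the residual graph, reachable from In: {In, Core, F, R3, E, B}.
Min-cut edges: R3→R2 (2), E→R2 (4), B→Eg (2); capacity 2 + 4 + 2 = 8.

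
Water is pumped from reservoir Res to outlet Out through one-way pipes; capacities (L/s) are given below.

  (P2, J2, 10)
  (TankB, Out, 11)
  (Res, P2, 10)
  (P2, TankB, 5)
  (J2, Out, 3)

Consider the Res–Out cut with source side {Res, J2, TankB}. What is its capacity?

Edges leaving {Res, J2, TankB}: Res→P2 (10), J2→Out (3), TankB→Out (11).
Cut capacity = 10 + 3 + 11 = 24.

24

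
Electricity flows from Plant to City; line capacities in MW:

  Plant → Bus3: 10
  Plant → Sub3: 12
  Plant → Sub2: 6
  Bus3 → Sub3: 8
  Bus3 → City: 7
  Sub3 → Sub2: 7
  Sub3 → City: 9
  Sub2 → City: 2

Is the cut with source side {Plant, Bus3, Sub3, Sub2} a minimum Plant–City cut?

Given cut capacity: 7 + 9 + 2 = 18.
Augment Plant→Bus3→City: bottleneck 7, flow now 7.
Augment Plant→Sub3→City: bottleneck 9, flow now 16.
Augment Plant→Sub2→City: bottleneck 2, flow now 18.
No augmenting path remains; maximum flow = 18.
Cut capacity 18 equals the max flow, so it is a minimum cut.

Yes — it is a minimum cut (capacity 18).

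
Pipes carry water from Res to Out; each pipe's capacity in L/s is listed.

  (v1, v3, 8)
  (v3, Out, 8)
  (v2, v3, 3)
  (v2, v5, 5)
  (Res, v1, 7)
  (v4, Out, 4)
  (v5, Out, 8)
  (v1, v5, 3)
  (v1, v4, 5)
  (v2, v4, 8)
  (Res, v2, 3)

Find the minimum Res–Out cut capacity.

Augment Res→v1→v3→Out: bottleneck 7, flow now 7.
Augment Res→v2→v3→Out: bottleneck 1, flow now 8.
Augment Res→v2→v4→Out: bottleneck 2, flow now 10.
No augmenting path remains; maximum flow = 10.
By max-flow min-cut, the minimum cut capacity equals the max flow.
In the residual graph, reachable from Res: {Res}.
Min-cut edges: Res→v1 (7), Res→v2 (3); capacity 7 + 3 = 10.

10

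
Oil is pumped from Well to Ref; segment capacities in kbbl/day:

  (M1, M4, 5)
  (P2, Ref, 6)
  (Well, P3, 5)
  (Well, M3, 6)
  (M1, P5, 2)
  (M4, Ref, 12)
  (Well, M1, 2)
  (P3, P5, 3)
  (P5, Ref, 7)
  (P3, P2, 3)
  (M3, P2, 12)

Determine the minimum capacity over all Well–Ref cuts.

Augment Well→P3→P2→Ref: bottleneck 3, flow now 3.
Augment Well→P3→P5→Ref: bottleneck 2, flow now 5.
Augment Well→M1→P5→Ref: bottleneck 2, flow now 7.
Augment Well→M3→P2→Ref: bottleneck 3, flow now 10.
Augment Well→M3→P2→P3→P5→Ref: bottleneck 1, flow now 11. (uses reverse residual edge)
No augmenting path remains; maximum flow = 11.
By max-flow min-cut, the minimum cut capacity equals the max flow.
In the residual graph, reachable from Well: {Well, P3, M3, P2}.
Min-cut edges: Well→M1 (2), P3→P5 (3), P2→Ref (6); capacity 2 + 3 + 6 = 11.

11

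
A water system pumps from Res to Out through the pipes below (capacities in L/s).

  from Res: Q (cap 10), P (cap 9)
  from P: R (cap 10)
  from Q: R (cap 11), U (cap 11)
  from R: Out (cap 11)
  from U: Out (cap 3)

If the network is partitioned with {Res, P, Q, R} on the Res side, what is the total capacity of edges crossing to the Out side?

22

Edges leaving {Res, P, Q, R}: Q→U (11), R→Out (11).
Cut capacity = 11 + 11 = 22.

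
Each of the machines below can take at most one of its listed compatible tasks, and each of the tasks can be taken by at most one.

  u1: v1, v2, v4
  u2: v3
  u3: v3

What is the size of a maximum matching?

Unit-capacity flow: source→left, listed edges, right→sink; max matching = max flow.
Augmenting path u1→v1 (+1); matched 1.
Augmenting path u2→v3 (+1); matched 2.
No augmenting path remains; maximum matching = 2.
König certificate: {u1, v3} is a vertex cover of size 2 (every listed pair touches it), so no matching can be larger.

2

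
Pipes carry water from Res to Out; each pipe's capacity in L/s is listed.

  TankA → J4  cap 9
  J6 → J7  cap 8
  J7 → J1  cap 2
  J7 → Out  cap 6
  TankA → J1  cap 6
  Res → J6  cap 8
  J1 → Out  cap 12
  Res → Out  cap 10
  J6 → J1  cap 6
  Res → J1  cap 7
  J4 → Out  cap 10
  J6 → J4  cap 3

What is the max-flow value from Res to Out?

Augment Res→Out: bottleneck 10, flow now 10.
Augment Res→J1→Out: bottleneck 7, flow now 17.
Augment Res→J6→J1→Out: bottleneck 5, flow now 22.
Augment Res→J6→J7→Out: bottleneck 3, flow now 25.
No augmenting path remains; maximum flow = 25.
In the residual graph, reachable from Res: {Res}.
Min-cut edges: Res→J6 (8), Res→J1 (7), Res→Out (10); capacity 8 + 7 + 10 = 25.
This cut is saturated, so no flow can exceed 25.

25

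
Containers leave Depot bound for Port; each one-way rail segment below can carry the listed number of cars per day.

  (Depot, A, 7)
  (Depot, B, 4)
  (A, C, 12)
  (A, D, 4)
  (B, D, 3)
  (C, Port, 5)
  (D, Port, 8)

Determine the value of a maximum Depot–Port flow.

10

Augment Depot→A→C→Port: bottleneck 5, flow now 5.
Augment Depot→A→D→Port: bottleneck 2, flow now 7.
Augment Depot→B→D→Port: bottleneck 3, flow now 10.
No augmenting path remains; maximum flow = 10.
In the residual graph, reachable from Depot: {Depot, B}.
Min-cut edges: Depot→A (7), B→D (3); capacity 7 + 3 = 10.
This cut is saturated, so no flow can exceed 10.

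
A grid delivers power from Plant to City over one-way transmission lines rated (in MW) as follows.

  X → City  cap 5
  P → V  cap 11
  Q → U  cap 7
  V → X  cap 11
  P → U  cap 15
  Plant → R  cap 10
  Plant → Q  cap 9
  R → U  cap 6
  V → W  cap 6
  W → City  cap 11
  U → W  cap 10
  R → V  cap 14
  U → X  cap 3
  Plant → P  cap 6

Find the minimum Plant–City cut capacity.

Augment Plant→P→U→W→City: bottleneck 6, flow now 6.
Augment Plant→Q→U→W→City: bottleneck 4, flow now 10.
Augment Plant→Q→U→X→City: bottleneck 3, flow now 13.
Augment Plant→R→V→W→City: bottleneck 1, flow now 14.
Augment Plant→R→V→X→City: bottleneck 2, flow now 16.
No augmenting path remains; maximum flow = 16.
By max-flow min-cut, the minimum cut capacity equals the max flow.
In the residual graph, reachable from Plant: {Plant, P, Q, R, U, V, W, X}.
Min-cut edges: W→City (11), X→City (5); capacity 11 + 5 = 16.

16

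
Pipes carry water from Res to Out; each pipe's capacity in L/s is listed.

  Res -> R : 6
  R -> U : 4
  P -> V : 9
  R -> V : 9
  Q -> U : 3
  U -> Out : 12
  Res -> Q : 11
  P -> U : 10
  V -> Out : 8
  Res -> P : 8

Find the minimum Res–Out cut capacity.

17

Augment Res→P→U→Out: bottleneck 8, flow now 8.
Augment Res→Q→U→Out: bottleneck 3, flow now 11.
Augment Res→R→U→Out: bottleneck 1, flow now 12.
Augment Res→R→V→Out: bottleneck 5, flow now 17.
No augmenting path remains; maximum flow = 17.
By max-flow min-cut, the minimum cut capacity equals the max flow.
In the residual graph, reachable from Res: {Res, Q}.
Min-cut edges: Res→P (8), Res→R (6), Q→U (3); capacity 8 + 6 + 3 = 17.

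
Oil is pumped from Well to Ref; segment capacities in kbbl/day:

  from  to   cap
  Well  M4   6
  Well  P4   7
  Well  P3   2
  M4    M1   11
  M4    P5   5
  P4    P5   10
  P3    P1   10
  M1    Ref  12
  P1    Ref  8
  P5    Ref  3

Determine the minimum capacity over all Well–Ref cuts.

11

Augment Well→M4→M1→Ref: bottleneck 6, flow now 6.
Augment Well→P4→P5→Ref: bottleneck 3, flow now 9.
Augment Well→P3→P1→Ref: bottleneck 2, flow now 11.
No augmenting path remains; maximum flow = 11.
By max-flow min-cut, the minimum cut capacity equals the max flow.
In the residual graph, reachable from Well: {Well, P4, P5}.
Min-cut edges: Well→M4 (6), Well→P3 (2), P5→Ref (3); capacity 6 + 2 + 3 = 11.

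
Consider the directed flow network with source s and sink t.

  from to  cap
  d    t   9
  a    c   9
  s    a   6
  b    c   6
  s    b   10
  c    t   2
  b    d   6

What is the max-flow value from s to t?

8

Augment s→a→c→t: bottleneck 2, flow now 2.
Augment s→b→d→t: bottleneck 6, flow now 8.
No augmenting path remains; maximum flow = 8.
In the residual graph, reachable from s: {s, a, b, c}.
Min-cut edges: b→d (6), c→t (2); capacity 6 + 2 = 8.
This cut is saturated, so no flow can exceed 8.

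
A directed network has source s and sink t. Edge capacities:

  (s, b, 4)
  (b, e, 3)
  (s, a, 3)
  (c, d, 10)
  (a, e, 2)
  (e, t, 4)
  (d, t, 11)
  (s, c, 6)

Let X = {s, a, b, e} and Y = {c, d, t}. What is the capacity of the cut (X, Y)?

Edges leaving {s, a, b, e}: s→c (6), e→t (4).
Cut capacity = 6 + 4 = 10.

10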